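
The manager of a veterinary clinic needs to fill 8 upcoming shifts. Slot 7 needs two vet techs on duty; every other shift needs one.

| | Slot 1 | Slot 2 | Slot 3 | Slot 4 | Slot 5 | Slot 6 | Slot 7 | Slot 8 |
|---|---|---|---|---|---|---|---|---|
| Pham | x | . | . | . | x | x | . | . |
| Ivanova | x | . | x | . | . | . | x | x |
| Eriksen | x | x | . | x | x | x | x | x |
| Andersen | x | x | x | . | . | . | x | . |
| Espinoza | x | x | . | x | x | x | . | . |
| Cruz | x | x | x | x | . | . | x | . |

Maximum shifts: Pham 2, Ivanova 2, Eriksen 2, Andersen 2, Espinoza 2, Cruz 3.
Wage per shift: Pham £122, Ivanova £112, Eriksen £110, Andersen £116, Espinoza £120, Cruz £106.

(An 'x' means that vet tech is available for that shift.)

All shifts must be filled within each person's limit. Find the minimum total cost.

Picking the cheapest available vet tech for each shift independently would cost £970, but that ignores the shift limits.
An optimal schedule: Slot 1→Andersen, Slot 2→Cruz, Slot 3→Cruz, Slot 4→Cruz, Slot 5→Eriksen, Slot 6→Eriksen, Slot 7→Ivanova+Andersen, Slot 8→Ivanova.
Total: 116 + 106 + 106 + 106 + 110 + 110 + 112 + 116 + 112 = £994.

£994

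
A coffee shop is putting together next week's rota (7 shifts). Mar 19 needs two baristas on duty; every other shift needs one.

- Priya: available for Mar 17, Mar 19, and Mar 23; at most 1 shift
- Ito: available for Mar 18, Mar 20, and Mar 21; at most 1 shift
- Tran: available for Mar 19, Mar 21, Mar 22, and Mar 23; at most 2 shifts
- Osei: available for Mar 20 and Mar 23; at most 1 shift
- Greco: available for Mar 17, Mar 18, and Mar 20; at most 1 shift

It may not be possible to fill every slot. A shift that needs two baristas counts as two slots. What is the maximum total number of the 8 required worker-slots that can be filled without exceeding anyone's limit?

6

Total capacity across all baristas is 1+1+2+1+1 = 6, and 8 slots are needed, so at most 6 can be filled.
An assignment achieving 6: Mar 17→Priya, Mar 18→Ito, Mar 19→Tran, Mar 20→Greco, Mar 22→Tran, Mar 23→Osei.
Loads: Priya 1/1, Ito 1/1, Tran 2/2, Osei 1/1, Greco 1/1.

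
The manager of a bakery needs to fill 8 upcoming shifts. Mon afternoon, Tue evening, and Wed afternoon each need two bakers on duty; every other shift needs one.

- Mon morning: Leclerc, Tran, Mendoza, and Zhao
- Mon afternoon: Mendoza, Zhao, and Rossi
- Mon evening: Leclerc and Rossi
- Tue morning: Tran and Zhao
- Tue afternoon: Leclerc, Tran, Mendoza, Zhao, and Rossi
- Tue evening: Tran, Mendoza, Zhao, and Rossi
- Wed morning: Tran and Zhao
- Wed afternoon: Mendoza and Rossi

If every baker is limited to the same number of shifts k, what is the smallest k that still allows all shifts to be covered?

3

With 5 bakers and 11 worker-slots to fill, someone must work at least ⌈11/5⌉ = 3 shifts, so k ≥ 3.
k = 3 works: Mon morning→Leclerc, Mon afternoon→Mendoza+Zhao, Mon evening→Leclerc, Tue morning→Tran, Tue afternoon→Leclerc, Tue evening→Tran+Mendoza, Wed morning→Tran, Wed afternoon→Mendoza+Rossi.
Loads: Leclerc 3, Tran 3, Mendoza 3, Zhao 1, Rossi 1 — all ≤ 3.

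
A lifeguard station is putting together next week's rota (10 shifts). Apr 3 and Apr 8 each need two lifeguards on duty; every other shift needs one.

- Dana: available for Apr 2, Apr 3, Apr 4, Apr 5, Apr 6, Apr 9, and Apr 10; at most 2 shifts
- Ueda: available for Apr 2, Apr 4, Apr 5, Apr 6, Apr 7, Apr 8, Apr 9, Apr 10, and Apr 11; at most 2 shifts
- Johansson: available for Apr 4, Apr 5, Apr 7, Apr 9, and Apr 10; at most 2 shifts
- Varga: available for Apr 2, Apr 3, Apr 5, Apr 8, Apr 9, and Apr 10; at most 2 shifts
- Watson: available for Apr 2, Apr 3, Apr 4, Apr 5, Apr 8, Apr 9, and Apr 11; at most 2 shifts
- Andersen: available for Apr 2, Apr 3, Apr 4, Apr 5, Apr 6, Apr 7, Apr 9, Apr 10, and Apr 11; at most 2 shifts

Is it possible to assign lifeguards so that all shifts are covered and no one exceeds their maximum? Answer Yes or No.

One valid schedule: Apr 2→Dana, Apr 3→Varga+Watson, Apr 4→Johansson, Apr 5→Andersen, Apr 6→Dana, Apr 7→Ueda, Apr 8→Ueda+Varga, Apr 9→Andersen, Apr 10→Johansson, Apr 11→Watson.
Loads: Dana 2/2, Ueda 2/2, Johansson 2/2, Varga 2/2, Watson 2/2, Andersen 2/2 — all within limits.

Yes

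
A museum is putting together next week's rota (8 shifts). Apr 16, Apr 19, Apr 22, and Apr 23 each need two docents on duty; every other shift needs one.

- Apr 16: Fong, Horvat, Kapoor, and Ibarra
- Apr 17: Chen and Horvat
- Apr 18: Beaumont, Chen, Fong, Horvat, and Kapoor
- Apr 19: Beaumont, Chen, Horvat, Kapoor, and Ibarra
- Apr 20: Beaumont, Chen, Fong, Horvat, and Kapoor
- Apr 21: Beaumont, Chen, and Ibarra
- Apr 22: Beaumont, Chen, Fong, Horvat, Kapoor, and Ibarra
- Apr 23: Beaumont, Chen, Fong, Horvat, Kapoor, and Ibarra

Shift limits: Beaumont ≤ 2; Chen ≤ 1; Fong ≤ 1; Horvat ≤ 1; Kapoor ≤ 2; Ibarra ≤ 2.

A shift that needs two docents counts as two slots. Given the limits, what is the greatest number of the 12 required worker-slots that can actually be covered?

9

Total capacity across all docents is 2+1+1+1+2+2 = 9, and 12 slots are needed, so at most 9 can be filled.
An assignment achieving 9: Apr 16→Fong+Horvat, Apr 17→Chen, Apr 18→Beaumont, Apr 19→Kapoor+Ibarra, Apr 20→Kapoor, Apr 21→Beaumont, Apr 22→Ibarra.
Loads: Beaumont 2/2, Chen 1/1, Fong 1/1, Horvat 1/1, Kapoor 2/2, Ibarra 2/2.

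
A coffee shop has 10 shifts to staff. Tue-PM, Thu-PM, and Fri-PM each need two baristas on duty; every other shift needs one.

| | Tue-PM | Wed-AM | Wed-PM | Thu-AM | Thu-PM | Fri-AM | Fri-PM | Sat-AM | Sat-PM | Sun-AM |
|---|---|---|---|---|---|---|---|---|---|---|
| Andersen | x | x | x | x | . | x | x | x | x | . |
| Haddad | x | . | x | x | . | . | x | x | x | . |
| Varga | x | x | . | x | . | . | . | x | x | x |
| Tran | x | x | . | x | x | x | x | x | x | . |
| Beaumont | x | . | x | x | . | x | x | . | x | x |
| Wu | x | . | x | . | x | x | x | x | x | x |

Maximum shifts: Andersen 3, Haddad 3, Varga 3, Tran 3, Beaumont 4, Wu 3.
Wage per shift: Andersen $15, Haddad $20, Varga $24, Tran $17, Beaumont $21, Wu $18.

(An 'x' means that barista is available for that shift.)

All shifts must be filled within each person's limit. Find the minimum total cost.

Thu-PM can only be covered by Tran and Wu, so that assignment is forced.
Picking the cheapest available barista for each shift independently would cost $207, but that ignores the shift limits.
An optimal schedule: Tue-PM→Haddad+Beaumont, Wed-AM→Andersen, Wed-PM→Andersen, Thu-AM→Tran, Thu-PM→Tran+Wu, Fri-AM→Andersen, Fri-PM→Wu+Haddad, Sat-AM→Tran, Sat-PM→Haddad, Sun-AM→Wu.
Total: 20 + 21 + 15 + 15 + 17 + 17 + 18 + 15 + 18 + 20 + 17 + 20 + 18 = $231.

$231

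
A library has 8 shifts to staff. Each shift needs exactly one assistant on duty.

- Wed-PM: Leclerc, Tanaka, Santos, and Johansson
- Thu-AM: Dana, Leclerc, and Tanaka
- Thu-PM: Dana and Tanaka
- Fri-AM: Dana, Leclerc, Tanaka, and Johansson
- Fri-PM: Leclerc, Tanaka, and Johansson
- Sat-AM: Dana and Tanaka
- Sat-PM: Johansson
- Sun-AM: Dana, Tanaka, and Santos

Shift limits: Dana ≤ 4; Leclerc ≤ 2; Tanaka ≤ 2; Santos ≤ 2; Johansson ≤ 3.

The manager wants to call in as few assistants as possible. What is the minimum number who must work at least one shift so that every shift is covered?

8 slots to fill and no one can take more than 4, so at least ⌈8/4⌉ = 2 assistants are needed.
Any 2 assistants together have capacity at most 4+3 = 7 < 8 slots, so 2 can never suffice.
Dana, Leclerc, and Johansson alone can cover everything: Wed-PM→Leclerc, Thu-AM→Dana, Thu-PM→Dana, Fri-AM→Johansson, Fri-PM→Leclerc, Sat-AM→Dana, Sat-PM→Johansson, Sun-AM→Dana.

3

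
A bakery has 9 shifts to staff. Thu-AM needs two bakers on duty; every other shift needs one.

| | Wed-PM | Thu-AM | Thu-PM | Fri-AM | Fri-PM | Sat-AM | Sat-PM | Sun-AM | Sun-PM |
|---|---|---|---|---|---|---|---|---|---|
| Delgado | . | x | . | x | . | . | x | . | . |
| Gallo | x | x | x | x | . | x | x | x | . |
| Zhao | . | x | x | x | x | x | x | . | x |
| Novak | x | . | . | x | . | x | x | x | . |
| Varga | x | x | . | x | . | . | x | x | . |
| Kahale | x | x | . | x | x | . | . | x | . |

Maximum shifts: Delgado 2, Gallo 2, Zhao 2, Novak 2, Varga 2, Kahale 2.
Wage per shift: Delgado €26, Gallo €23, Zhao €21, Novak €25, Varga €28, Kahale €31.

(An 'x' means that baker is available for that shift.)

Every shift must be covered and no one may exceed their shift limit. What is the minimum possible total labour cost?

Sun-PM can only be covered by Zhao, so that assignment is forced.
Picking the cheapest available baker for each shift independently would cost €216, but that ignores the shift limits.
An optimal schedule: Wed-PM→Novak, Thu-AM→Delgado+Varga, Thu-PM→Gallo, Fri-AM→Varga, Fri-PM→Zhao, Sat-AM→Gallo, Sat-PM→Delgado, Sun-AM→Novak, Sun-PM→Zhao.
Total: 25 + 26 + 28 + 23 + 28 + 21 + 23 + 26 + 25 + 21 = €246.

€246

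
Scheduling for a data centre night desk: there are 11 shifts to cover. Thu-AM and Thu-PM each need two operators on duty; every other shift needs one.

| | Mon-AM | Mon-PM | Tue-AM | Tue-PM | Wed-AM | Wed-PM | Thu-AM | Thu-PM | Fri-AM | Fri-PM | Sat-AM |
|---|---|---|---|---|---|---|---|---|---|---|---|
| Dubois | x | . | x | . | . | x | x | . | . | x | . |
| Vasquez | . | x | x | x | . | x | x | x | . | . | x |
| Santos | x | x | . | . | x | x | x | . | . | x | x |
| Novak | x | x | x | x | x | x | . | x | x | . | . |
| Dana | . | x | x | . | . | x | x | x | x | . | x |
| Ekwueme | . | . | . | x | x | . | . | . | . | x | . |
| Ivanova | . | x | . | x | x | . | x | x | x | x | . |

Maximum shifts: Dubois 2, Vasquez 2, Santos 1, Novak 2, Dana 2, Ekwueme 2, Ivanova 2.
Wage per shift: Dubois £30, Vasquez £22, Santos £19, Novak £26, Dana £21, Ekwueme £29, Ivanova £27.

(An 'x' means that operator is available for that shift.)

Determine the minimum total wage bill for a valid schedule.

Picking the cheapest available operator for each shift independently would cost £261, but that ignores the shift limits.
An optimal schedule: Mon-AM→Dubois, Mon-PM→Santos, Tue-AM→Dubois, Tue-PM→Vasquez, Wed-AM→Ekwueme, Wed-PM→Novak, Thu-AM→Dana+Ivanova, Thu-PM→Dana+Ivanova, Fri-AM→Novak, Fri-PM→Ekwueme, Sat-AM→Vasquez.
Total: 30 + 19 + 30 + 22 + 29 + 26 + 21 + 27 + 21 + 27 + 26 + 29 + 22 = £329.

£329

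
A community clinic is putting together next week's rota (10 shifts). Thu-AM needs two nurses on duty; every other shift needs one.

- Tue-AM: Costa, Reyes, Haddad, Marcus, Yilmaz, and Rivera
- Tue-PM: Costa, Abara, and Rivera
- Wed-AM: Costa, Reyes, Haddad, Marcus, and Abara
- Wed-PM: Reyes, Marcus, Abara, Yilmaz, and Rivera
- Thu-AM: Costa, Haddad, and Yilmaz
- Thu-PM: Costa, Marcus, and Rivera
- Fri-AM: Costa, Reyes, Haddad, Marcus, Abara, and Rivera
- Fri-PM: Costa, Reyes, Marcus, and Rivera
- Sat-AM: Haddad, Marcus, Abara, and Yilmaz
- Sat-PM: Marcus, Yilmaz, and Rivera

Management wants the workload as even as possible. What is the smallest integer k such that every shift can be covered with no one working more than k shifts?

2

With 7 nurses and 11 worker-slots to fill, someone must work at least ⌈11/7⌉ = 2 shifts, so k ≥ 2.
k = 2 works: Tue-AM→Yilmaz, Tue-PM→Costa, Wed-AM→Reyes, Wed-PM→Abara, Thu-AM→Costa+Haddad, Thu-PM→Marcus, Fri-AM→Abara, Fri-PM→Reyes, Sat-AM→Haddad, Sat-PM→Marcus.
Loads: Costa 2, Reyes 2, Haddad 2, Marcus 2, Abara 2, Yilmaz 1, Rivera 0 — all ≤ 2.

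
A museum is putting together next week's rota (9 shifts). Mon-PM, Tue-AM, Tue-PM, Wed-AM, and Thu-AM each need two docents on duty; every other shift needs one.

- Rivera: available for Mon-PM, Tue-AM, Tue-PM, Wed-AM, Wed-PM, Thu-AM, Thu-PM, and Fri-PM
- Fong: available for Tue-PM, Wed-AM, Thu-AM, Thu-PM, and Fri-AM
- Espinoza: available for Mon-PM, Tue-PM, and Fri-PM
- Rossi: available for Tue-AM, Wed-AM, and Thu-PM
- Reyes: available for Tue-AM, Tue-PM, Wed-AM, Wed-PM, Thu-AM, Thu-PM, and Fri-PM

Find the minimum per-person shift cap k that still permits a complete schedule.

3

With 5 docents and 14 worker-slots to fill, someone must work at least ⌈14/5⌉ = 3 shifts, so k ≥ 3.
k = 3 works: Mon-PM→Rivera+Espinoza, Tue-AM→Rivera+Rossi, Tue-PM→Espinoza+Reyes, Wed-AM→Rossi+Reyes, Wed-PM→Rivera, Thu-AM→Fong+Reyes, Thu-PM→Fong, Fri-AM→Fong, Fri-PM→Espinoza.
Loads: Rivera 3, Fong 3, Espinoza 3, Rossi 2, Reyes 3 — all ≤ 3.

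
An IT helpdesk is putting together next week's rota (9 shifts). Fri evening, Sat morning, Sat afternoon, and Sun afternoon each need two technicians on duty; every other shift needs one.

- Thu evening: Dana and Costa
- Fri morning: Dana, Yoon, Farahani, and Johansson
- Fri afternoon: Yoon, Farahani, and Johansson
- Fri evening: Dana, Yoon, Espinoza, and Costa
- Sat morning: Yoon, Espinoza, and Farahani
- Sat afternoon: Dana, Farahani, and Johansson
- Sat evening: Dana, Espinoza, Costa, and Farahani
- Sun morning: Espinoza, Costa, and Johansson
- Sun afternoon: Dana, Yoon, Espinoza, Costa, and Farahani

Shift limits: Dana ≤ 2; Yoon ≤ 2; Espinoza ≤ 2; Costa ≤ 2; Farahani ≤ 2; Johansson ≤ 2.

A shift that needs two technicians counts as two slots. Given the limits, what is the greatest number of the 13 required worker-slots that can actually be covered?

12

Total capacity across all technicians is 2+2+2+2+2+2 = 12, and 13 slots are needed, so at most 12 can be filled.
An assignment achieving 12: Thu evening→Dana, Fri morning→Johansson, Fri afternoon→Yoon, Fri evening→Espinoza+Costa, Sat morning→Yoon+Espinoza, Sat afternoon→Dana+Farahani, Sat evening→Costa, Sun morning→Johansson, Sun afternoon→Farahani.
Loads: Dana 2/2, Yoon 2/2, Espinoza 2/2, Costa 2/2, Farahani 2/2, Johansson 2/2.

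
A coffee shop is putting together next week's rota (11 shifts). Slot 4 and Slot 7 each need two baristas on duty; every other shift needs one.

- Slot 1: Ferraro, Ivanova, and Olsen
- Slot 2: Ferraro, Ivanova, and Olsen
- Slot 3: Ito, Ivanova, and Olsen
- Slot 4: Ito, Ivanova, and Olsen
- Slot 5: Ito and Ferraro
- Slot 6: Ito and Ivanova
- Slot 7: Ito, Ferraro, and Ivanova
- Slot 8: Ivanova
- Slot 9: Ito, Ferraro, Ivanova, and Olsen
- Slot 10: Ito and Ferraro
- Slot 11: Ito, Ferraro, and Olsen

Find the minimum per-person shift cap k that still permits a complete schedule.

4

With 4 baristas and 13 worker-slots to fill, someone must work at least ⌈13/4⌉ = 4 shifts, so k ≥ 4.
k = 4 works: Slot 1→Ferraro, Slot 2→Ferraro, Slot 3→Ito, Slot 4→Ivanova+Olsen, Slot 5→Ito, Slot 6→Ito, Slot 7→Ferraro+Ivanova, Slot 8→Ivanova, Slot 9→Ivanova, Slot 10→Ito, Slot 11→Ferraro.
Loads: Ito 4, Ferraro 4, Ivanova 4, Olsen 1 — all ≤ 4.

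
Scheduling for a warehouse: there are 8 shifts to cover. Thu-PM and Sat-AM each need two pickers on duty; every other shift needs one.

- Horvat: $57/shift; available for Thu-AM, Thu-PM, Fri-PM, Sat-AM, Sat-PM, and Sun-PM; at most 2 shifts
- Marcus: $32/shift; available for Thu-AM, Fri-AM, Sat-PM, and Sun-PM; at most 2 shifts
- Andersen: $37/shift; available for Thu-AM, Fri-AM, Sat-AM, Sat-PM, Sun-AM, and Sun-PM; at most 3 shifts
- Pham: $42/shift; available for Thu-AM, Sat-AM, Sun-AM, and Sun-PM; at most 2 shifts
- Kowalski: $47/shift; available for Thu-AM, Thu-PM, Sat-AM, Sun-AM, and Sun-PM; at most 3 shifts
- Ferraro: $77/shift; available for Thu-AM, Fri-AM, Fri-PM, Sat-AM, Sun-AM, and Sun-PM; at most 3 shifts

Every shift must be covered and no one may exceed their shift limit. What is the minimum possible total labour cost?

$420

Thu-PM can only be covered by Horvat and Kowalski, so that assignment is forced.
Picking the cheapest available picker for each shift independently would cost $405, but that ignores the shift limits.
An optimal schedule: Thu-AM→Andersen, Thu-PM→Kowalski+Horvat, Fri-AM→Marcus, Fri-PM→Horvat, Sat-AM→Andersen+Pham, Sat-PM→Marcus, Sun-AM→Andersen, Sun-PM→Pham.
Total: 37 + 47 + 57 + 32 + 57 + 37 + 42 + 32 + 37 + 42 = $420.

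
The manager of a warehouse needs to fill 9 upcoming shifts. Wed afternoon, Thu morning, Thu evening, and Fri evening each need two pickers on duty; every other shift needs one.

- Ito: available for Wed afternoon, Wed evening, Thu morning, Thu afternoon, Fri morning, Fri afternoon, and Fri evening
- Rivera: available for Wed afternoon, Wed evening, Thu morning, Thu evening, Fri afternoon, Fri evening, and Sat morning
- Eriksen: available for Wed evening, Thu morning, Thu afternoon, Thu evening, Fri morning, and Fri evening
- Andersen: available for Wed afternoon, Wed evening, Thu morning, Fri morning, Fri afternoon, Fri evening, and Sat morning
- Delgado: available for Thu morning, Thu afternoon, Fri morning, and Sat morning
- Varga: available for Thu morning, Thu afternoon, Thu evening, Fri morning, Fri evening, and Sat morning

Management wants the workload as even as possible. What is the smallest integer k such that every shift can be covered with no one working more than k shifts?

3

With 6 pickers and 13 worker-slots to fill, someone must work at least ⌈13/6⌉ = 3 shifts, so k ≥ 3.
k = 3 works: Wed afternoon→Ito+Rivera, Wed evening→Ito, Thu morning→Andersen+Delgado, Thu afternoon→Eriksen, Thu evening→Rivera+Eriksen, Fri morning→Eriksen, Fri afternoon→Ito, Fri evening→Andersen+Varga, Sat morning→Rivera.
Loads: Ito 3, Rivera 3, Eriksen 3, Andersen 2, Delgado 1, Varga 1 — all ≤ 3.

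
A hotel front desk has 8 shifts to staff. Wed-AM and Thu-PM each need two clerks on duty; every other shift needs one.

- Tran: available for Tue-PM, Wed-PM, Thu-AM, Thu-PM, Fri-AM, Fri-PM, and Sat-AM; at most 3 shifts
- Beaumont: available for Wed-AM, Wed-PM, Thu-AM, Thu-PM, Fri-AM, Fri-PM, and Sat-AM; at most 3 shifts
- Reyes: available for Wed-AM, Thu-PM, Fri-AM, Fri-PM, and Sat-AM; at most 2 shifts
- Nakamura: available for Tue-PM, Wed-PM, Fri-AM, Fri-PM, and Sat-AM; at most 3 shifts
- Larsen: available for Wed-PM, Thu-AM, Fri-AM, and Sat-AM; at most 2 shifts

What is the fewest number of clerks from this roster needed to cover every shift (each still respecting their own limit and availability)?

10 slots to fill and no one can take more than 3, so at least ⌈10/3⌉ = 4 clerks are needed.
Tran, Beaumont, Reyes, and Nakamura alone can cover everything: Tue-PM→Tran, Wed-AM→Beaumont+Reyes, Wed-PM→Tran, Thu-AM→Tran, Thu-PM→Beaumont+Reyes, Fri-AM→Beaumont, Fri-PM→Nakamura, Sat-AM→Nakamura.

4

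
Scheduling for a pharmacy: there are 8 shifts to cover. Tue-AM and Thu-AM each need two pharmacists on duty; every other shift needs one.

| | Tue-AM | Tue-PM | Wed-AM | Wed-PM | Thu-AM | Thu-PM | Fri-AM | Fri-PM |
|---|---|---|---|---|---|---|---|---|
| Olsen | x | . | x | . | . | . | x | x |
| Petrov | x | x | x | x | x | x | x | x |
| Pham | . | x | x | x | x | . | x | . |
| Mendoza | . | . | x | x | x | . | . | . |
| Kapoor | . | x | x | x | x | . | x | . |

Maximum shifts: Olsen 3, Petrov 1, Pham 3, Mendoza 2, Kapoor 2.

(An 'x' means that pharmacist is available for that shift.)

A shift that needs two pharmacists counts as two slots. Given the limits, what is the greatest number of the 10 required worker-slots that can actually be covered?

9

Total capacity across all pharmacists is 3+1+3+2+2 = 11, and 10 slots are needed, so at most 10 can be filled.
Shifts {Tue-AM, Thu-PM} need 3 slots but only Olsen and Petrov are available for them, supplying at most 2 — so at least 1 slot must go unfilled.
An assignment achieving 9: Tue-AM→Olsen, Tue-PM→Pham, Wed-AM→Mendoza, Wed-PM→Pham, Thu-AM→Pham+Mendoza, Thu-PM→Petrov, Fri-AM→Olsen, Fri-PM→Olsen.
Loads: Olsen 3/3, Petrov 1/1, Pham 3/3, Mendoza 2/2, Kapoor 0/2.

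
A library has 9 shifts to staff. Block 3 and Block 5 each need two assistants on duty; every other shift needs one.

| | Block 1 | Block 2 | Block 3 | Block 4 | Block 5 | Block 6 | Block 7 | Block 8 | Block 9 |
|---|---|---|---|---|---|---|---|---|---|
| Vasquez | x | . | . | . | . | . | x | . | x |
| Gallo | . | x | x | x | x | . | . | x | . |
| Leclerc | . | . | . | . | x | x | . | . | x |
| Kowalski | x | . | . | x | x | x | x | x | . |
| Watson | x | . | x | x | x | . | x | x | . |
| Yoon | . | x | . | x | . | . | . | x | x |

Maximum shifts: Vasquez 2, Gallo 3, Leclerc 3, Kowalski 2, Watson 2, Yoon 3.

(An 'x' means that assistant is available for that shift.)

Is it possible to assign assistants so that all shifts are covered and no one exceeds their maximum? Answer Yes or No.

Yes

Block 3 can only be covered by Gallo and Watson, so that assignment is forced.
One valid schedule: Block 1→Vasquez, Block 2→Gallo, Block 3→Gallo+Watson, Block 4→Gallo, Block 5→Leclerc+Kowalski, Block 6→Leclerc, Block 7→Vasquez, Block 8→Kowalski, Block 9→Leclerc.
Loads: Vasquez 2/2, Gallo 3/3, Leclerc 3/3, Kowalski 2/2, Watson 1/2, Yoon 0/3 — all within limits.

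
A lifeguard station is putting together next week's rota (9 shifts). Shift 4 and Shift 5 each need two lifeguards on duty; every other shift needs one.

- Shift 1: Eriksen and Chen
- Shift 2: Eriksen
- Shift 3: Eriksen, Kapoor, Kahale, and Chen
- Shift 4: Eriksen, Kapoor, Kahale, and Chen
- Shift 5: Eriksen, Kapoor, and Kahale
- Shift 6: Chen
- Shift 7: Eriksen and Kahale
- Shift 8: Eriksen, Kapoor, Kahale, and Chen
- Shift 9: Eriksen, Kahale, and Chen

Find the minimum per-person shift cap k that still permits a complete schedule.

3

With 4 lifeguards and 11 worker-slots to fill, someone must work at least ⌈11/4⌉ = 3 shifts, so k ≥ 3.
k = 3 works: Shift 1→Eriksen, Shift 2→Eriksen, Shift 3→Kapoor, Shift 4→Kahale+Chen, Shift 5→Kapoor+Kahale, Shift 6→Chen, Shift 7→Eriksen, Shift 8→Kapoor, Shift 9→Kahale.
Loads: Eriksen 3, Kapoor 3, Kahale 3, Chen 2 — all ≤ 3.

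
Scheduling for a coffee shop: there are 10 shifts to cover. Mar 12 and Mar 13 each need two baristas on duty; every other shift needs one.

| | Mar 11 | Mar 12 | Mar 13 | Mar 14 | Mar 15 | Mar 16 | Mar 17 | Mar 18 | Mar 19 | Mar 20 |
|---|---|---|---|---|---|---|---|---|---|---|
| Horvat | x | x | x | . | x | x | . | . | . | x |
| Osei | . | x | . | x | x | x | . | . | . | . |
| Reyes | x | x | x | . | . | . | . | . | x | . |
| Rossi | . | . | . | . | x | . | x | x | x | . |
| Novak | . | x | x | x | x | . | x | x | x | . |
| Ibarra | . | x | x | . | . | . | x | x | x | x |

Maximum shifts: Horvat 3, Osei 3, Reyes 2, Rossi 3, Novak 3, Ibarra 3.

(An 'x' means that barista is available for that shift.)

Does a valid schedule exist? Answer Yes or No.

Yes

One valid schedule: Mar 11→Horvat, Mar 12→Osei+Novak, Mar 13→Reyes+Novak, Mar 14→Osei, Mar 15→Osei, Mar 16→Horvat, Mar 17→Rossi, Mar 18→Rossi, Mar 19→Reyes, Mar 20→Horvat.
Loads: Horvat 3/3, Osei 3/3, Reyes 2/2, Rossi 2/3, Novak 2/3, Ibarra 0/3 — all within limits.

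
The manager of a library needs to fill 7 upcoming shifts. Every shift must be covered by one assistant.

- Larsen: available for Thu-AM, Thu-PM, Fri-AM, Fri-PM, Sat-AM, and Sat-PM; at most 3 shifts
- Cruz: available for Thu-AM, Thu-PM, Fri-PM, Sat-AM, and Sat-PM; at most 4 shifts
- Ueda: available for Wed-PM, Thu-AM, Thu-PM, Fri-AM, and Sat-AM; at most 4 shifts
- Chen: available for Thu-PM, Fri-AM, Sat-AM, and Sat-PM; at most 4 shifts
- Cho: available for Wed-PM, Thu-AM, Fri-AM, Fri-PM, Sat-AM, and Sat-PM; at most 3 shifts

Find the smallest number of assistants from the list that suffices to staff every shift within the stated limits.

2

7 slots to fill and no one can take more than 4, so at least ⌈7/4⌉ = 2 assistants are needed.
Larsen and Ueda alone can cover everything: Wed-PM→Ueda, Thu-AM→Larsen, Thu-PM→Ueda, Fri-AM→Ueda, Fri-PM→Larsen, Sat-AM→Ueda, Sat-PM→Larsen.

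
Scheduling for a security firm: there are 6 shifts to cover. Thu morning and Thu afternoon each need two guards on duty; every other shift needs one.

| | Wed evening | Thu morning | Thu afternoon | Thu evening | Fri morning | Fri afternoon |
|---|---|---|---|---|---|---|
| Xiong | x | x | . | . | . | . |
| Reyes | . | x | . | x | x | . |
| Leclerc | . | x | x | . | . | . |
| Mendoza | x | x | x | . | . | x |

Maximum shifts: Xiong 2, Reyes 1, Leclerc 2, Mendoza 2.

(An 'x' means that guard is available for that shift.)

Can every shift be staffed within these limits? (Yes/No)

No

Shifts {Thu evening, Fri morning} need 2 worker-slots in total, but the guards available for any of those shifts (Reyes) can supply at most 1 among them. So no valid schedule exists.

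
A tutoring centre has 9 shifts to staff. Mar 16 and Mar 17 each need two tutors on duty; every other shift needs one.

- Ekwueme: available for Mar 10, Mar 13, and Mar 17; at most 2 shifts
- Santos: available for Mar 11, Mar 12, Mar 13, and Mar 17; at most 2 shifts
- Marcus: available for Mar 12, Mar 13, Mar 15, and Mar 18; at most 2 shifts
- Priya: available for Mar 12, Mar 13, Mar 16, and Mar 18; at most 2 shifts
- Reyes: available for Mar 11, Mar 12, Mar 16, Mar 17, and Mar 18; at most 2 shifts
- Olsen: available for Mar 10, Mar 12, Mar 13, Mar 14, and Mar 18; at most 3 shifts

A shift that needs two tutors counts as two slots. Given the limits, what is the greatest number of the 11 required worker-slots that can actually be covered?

Total capacity across all tutors is 2+2+2+2+2+3 = 13, and 11 slots are needed, so at most 11 can be filled.
An assignment achieving 11: Mar 10→Ekwueme, Mar 11→Santos, Mar 12→Priya, Mar 13→Olsen, Mar 14→Olsen, Mar 15→Marcus, Mar 16→Priya+Reyes, Mar 17→Ekwueme+Santos, Mar 18→Marcus.
Loads: Ekwueme 2/2, Santos 2/2, Marcus 2/2, Priya 2/2, Reyes 1/2, Olsen 2/3.

11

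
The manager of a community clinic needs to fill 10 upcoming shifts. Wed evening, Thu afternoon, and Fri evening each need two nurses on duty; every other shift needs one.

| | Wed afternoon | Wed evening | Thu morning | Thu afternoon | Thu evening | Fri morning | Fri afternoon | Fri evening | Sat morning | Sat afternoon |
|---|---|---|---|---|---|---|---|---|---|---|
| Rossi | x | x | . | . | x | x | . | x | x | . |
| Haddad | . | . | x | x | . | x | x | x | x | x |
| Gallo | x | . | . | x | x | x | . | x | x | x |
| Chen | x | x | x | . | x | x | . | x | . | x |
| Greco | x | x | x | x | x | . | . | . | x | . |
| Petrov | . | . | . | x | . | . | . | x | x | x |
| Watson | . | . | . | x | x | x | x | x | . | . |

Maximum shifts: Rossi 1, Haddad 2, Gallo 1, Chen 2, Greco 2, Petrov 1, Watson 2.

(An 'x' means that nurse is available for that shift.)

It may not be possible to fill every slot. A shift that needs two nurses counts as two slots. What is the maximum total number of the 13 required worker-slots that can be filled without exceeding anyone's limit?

Total capacity across all nurses is 1+2+1+2+2+1+2 = 11, and 13 slots are needed, so at most 11 can be filled.
An assignment achieving 11: Wed afternoon→Gallo, Wed evening→Rossi+Chen, Thu morning→Haddad, Thu afternoon→Greco+Petrov, Thu evening→Greco, Fri morning→Watson, Fri afternoon→Haddad, Fri evening→Watson, Sat afternoon→Chen.
Loads: Rossi 1/1, Haddad 2/2, Gallo 1/1, Chen 2/2, Greco 2/2, Petrov 1/1, Watson 2/2.

11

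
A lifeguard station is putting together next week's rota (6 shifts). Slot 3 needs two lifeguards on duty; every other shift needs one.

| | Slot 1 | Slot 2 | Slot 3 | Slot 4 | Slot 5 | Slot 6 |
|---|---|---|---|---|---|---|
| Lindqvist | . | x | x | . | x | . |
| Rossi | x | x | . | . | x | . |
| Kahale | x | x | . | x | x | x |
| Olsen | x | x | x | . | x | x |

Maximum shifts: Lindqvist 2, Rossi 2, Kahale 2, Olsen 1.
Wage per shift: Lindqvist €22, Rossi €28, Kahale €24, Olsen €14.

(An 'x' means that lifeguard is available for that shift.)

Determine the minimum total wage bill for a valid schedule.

Slot 3 can only be covered by Lindqvist and Olsen, so that assignment is forced.
Slot 4 can only be covered by Kahale, so that assignment is forced.
Picking the cheapest available lifeguard for each shift independently would cost €116, but that ignores the shift limits.
An optimal schedule: Slot 1→Rossi, Slot 2→Lindqvist, Slot 3→Lindqvist+Olsen, Slot 4→Kahale, Slot 5→Rossi, Slot 6→Kahale.
Total: 28 + 22 + 22 + 14 + 24 + 28 + 24 = €162.

€162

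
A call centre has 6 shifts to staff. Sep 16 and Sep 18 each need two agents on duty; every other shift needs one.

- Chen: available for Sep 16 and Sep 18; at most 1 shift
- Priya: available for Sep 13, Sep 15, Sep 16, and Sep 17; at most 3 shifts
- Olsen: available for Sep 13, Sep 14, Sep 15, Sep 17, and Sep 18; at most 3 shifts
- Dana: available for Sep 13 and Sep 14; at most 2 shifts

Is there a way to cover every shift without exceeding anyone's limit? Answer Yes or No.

Total capacity is 9 and 8 slots are needed, so capacity alone doesn't rule it out.
Shifts {Sep 16, Sep 18} need 4 worker-slots in total, but the agents available for any of those shifts (Chen, Priya, and Olsen) can supply at most 3 among them. So no valid schedule exists.

No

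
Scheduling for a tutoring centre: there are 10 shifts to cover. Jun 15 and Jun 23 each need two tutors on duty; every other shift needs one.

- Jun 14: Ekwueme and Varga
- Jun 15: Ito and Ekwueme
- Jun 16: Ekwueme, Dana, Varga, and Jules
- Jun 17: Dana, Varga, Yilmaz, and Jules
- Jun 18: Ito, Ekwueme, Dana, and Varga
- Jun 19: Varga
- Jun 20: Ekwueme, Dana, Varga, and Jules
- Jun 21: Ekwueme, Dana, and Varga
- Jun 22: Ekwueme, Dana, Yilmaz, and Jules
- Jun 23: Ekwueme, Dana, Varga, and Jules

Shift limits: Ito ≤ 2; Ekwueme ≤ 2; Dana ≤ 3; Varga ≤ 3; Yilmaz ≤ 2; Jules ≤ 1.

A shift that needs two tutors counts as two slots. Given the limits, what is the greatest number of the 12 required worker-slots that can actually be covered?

12

Total capacity across all tutors is 2+2+3+3+2+1 = 13, and 12 slots are needed, so at most 12 can be filled.
An assignment achieving 12: Jun 14→Ekwueme, Jun 15→Ito+Ekwueme, Jun 16→Dana, Jun 17→Dana, Jun 18→Ito, Jun 19→Varga, Jun 20→Varga, Jun 21→Dana, Jun 22→Yilmaz, Jun 23→Varga+Jules.
Loads: Ito 2/2, Ekwueme 2/2, Dana 3/3, Varga 3/3, Yilmaz 1/2, Jules 1/1.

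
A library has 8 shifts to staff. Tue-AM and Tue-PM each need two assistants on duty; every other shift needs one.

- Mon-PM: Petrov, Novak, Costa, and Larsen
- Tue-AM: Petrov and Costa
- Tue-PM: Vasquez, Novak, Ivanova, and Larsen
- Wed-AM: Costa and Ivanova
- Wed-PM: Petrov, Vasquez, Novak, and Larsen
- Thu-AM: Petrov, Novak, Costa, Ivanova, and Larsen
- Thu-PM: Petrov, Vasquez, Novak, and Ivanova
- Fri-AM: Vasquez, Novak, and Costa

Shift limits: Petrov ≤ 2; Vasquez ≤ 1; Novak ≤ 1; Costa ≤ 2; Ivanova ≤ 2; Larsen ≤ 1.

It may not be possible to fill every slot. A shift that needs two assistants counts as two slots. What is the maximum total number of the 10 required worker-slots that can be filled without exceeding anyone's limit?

9

Total capacity across all assistants is 2+1+1+2+2+1 = 9, and 10 slots are needed, so at most 9 can be filled.
An assignment achieving 9: Mon-PM→Petrov, Tue-AM→Petrov+Costa, Tue-PM→Novak+Ivanova, Wed-AM→Costa, Wed-PM→Larsen, Thu-PM→Ivanova, Fri-AM→Vasquez.
Loads: Petrov 2/2, Vasquez 1/1, Novak 1/1, Costa 2/2, Ivanova 2/2, Larsen 1/1.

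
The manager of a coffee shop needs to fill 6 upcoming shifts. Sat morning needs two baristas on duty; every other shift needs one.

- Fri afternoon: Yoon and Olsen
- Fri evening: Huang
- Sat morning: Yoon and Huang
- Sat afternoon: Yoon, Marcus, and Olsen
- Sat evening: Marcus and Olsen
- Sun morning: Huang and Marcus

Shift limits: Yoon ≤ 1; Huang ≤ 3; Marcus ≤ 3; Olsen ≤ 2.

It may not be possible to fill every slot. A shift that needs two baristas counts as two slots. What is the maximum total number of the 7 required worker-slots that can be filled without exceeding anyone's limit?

7

Total capacity across all baristas is 1+3+3+2 = 9, and 7 slots are needed, so at most 7 can be filled.
An assignment achieving 7: Fri afternoon→Olsen, Fri evening→Huang, Sat morning→Yoon+Huang, Sat afternoon→Marcus, Sat evening→Marcus, Sun morning→Huang.
Loads: Yoon 1/1, Huang 3/3, Marcus 2/3, Olsen 1/2.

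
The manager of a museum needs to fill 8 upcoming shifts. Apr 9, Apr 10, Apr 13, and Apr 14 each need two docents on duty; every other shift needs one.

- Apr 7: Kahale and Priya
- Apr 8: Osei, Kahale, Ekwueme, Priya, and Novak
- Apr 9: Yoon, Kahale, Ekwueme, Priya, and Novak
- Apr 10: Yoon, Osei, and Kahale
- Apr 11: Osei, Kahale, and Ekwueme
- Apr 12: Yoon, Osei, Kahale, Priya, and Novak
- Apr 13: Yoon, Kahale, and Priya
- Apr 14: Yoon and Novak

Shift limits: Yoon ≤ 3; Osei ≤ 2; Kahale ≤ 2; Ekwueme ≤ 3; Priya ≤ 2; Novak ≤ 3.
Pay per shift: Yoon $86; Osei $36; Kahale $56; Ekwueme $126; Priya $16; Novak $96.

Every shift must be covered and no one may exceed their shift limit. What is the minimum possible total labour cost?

Apr 14 can only be covered by Yoon and Novak, so that assignment is forced.
Picking the cheapest available docent for each shift independently would cost $502, but that ignores the shift limits.
An optimal schedule: Apr 7→Priya, Apr 8→Novak, Apr 9→Yoon+Novak, Apr 10→Osei+Kahale, Apr 11→Osei, Apr 12→Yoon, Apr 13→Priya+Kahale, Apr 14→Yoon+Novak.
Total: 16 + 96 + 86 + 96 + 36 + 56 + 36 + 86 + 16 + 56 + 86 + 96 = $762.

$762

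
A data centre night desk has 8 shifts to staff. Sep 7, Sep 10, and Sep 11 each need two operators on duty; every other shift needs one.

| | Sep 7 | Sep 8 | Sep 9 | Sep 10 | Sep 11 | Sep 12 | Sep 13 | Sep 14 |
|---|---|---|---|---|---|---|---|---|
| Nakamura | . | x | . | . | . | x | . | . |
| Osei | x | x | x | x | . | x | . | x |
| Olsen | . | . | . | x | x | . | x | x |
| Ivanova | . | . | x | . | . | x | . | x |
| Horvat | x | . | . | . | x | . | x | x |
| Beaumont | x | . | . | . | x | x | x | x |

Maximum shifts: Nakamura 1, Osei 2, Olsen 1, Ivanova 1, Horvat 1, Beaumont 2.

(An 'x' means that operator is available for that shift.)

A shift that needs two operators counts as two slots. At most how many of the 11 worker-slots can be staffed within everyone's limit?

8

Total capacity across all operators is 1+2+1+1+1+2 = 8, and 11 slots are needed, so at most 8 can be filled.
An assignment achieving 8: Sep 7→Horvat+Beaumont, Sep 8→Nakamura, Sep 9→Osei, Sep 10→Osei+Olsen, Sep 11→Beaumont, Sep 12→Ivanova.
Loads: Nakamura 1/1, Osei 2/2, Olsen 1/1, Ivanova 1/1, Horvat 1/1, Beaumont 2/2.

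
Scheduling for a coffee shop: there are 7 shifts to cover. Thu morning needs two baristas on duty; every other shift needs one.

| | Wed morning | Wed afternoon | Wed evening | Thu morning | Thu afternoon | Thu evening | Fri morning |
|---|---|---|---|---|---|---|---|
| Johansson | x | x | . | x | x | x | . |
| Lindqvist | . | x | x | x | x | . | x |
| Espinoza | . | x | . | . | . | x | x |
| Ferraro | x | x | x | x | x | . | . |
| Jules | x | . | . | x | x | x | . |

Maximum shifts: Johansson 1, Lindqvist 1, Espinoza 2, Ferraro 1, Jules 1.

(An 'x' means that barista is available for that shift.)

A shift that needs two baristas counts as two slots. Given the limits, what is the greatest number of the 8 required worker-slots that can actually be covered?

Total capacity across all baristas is 1+1+2+1+1 = 6, and 8 slots are needed, so at most 6 can be filled.
An assignment achieving 6: Wed morning→Johansson, Wed afternoon→Ferraro, Wed evening→Lindqvist, Thu morning→Jules, Thu evening→Espinoza, Fri morning→Espinoza.
Loads: Johansson 1/1, Lindqvist 1/1, Espinoza 2/2, Ferraro 1/1, Jules 1/1.

6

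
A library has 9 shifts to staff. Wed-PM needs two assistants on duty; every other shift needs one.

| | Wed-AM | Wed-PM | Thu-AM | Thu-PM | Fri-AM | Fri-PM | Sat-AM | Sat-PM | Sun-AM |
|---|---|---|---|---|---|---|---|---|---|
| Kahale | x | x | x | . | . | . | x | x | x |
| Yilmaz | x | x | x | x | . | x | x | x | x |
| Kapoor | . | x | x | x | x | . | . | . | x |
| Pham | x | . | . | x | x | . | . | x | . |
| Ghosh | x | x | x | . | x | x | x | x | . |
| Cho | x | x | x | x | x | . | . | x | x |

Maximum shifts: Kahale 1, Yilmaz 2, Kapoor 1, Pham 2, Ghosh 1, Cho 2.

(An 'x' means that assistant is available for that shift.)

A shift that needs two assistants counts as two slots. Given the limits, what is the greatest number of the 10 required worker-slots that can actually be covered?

Total capacity across all assistants is 1+2+1+2+1+2 = 9, and 10 slots are needed, so at most 9 can be filled.
An assignment achieving 9: Wed-AM→Pham, Wed-PM→Ghosh+Cho, Thu-PM→Yilmaz, Fri-AM→Kapoor, Fri-PM→Yilmaz, Sat-AM→Kahale, Sat-PM→Pham, Sun-AM→Cho.
Loads: Kahale 1/1, Yilmaz 2/2, Kapoor 1/1, Pham 2/2, Ghosh 1/1, Cho 2/2.

9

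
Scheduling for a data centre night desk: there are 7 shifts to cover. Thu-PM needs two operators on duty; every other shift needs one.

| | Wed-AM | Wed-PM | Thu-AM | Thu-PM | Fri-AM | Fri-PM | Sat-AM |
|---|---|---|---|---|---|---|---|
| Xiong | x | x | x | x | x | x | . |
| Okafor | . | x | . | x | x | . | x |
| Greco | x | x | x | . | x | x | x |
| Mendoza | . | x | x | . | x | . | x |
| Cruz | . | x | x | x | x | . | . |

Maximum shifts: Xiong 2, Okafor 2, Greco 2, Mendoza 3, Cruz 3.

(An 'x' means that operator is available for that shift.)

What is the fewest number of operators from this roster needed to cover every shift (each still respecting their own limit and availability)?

8 slots to fill and no one can take more than 3, so at least ⌈8/3⌉ = 3 operators are needed.
No set of 3 operators can cover every shift (each such set leaves at least one shift with no one available or exceeds a cap).
Xiong, Okafor, Greco, and Mendoza alone can cover everything: Wed-AM→Xiong, Wed-PM→Mendoza, Thu-AM→Greco, Thu-PM→Xiong+Okafor, Fri-AM→Mendoza, Fri-PM→Greco, Sat-AM→Okafor.

4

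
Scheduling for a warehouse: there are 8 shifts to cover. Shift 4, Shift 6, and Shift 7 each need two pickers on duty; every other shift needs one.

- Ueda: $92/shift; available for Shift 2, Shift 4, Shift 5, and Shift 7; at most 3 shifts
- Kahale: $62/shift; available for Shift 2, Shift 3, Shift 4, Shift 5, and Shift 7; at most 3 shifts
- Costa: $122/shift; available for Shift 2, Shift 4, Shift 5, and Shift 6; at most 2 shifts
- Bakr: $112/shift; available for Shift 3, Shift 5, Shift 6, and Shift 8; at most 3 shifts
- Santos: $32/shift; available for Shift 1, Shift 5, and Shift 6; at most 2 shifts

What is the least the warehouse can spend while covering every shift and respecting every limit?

$862

Shift 1 can only be covered by Santos, so that assignment is forced.
Shift 7 can only be covered by Ueda and Kahale, so that assignment is forced.
Shift 8 can only be covered by Bakr, so that assignment is forced.
Picking the cheapest available picker for each shift independently would cost $752, but that ignores the shift limits.
An optimal schedule: Shift 1→Santos, Shift 2→Ueda, Shift 3→Kahale, Shift 4→Kahale+Ueda, Shift 5→Bakr, Shift 6→Santos+Bakr, Shift 7→Kahale+Ueda, Shift 8→Bakr.
Total: 32 + 92 + 62 + 62 + 92 + 112 + 32 + 112 + 62 + 92 + 112 = $862.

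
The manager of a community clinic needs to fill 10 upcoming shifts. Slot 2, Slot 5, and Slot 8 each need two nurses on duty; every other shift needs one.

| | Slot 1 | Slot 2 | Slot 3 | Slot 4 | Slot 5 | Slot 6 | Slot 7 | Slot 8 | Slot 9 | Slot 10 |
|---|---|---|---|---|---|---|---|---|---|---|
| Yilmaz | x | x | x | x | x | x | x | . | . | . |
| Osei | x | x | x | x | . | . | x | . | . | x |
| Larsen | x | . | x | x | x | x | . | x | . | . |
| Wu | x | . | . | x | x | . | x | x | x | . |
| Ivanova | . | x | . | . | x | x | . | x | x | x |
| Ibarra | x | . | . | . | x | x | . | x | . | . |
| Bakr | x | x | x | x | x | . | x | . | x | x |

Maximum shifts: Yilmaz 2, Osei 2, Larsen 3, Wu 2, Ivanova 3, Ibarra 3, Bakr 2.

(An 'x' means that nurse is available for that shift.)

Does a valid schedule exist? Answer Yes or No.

Yes

One valid schedule: Slot 1→Larsen, Slot 2→Ivanova+Bakr, Slot 3→Yilmaz, Slot 4→Larsen, Slot 5→Ivanova+Ibarra, Slot 6→Yilmaz, Slot 7→Osei, Slot 8→Larsen+Wu, Slot 9→Wu, Slot 10→Osei.
Loads: Yilmaz 2/2, Osei 2/2, Larsen 3/3, Wu 2/2, Ivanova 2/3, Ibarra 1/3, Bakr 1/2 — all within limits.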